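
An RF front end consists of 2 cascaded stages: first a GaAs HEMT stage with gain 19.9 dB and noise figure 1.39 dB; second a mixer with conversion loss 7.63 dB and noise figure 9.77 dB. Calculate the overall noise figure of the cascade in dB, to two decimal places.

1.66 dB

Convert to linear (a loss of L dB is a gain of −L dB): F_i = 10^(NF_i/10), G_i = 10^(G_i,dB/10)
  Stage 1: F_1 = 10^(1.39/10) = 1.377, G_1 = 10^(19.9/10) = 97.72
  Stage 2: F_2 = 10^(9.77/10) = 9.484, G_2 = 10^(−7.63/10) = 0.1726
Friis cascade:
  F = 1.377 + (9.484 − 1)/97.72 = 1.464
NF = 10 log₁₀(1.464) = 1.66 dB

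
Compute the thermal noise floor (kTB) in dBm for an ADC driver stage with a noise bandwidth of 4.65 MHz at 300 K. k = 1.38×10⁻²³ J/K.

P_n = kTB = 1.38×10⁻²³ × 300 × 4.65×10⁶ = 1.93×10⁻¹⁴ W
In dBm: 10 log₁₀(1.93×10⁻¹⁴ / 10⁻³) = −107.2 dBm

−107.2 dBm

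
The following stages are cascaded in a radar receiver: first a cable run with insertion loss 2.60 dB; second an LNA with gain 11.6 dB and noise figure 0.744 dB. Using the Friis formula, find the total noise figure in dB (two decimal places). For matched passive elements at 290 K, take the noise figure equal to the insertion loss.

Convert to linear (a loss of L dB is a gain of −L dB): F_i = 10^(NF_i/10), G_i = 10^(G_i,dB/10)
  Stage 1: F_1 = 10^(2.60/10) = 1.820, G_1 = 10^(−2.60/10) = 0.5495
  Stage 2: F_2 = 10^(0.744/10) = 1.187, G_2 = 10^(11.6/10) = 14.45
Friis cascade:
  F = 1.820 + (1.187 − 1)/0.5495 = 2.160
NF = 10 log₁₀(2.160) = 3.34 dB

3.34 dB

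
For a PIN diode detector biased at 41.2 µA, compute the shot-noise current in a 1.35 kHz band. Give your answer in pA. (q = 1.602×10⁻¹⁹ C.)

133 pA

I_n = √(2qI·B)
2qI·B = 2 × 1.602×10⁻¹⁹ × 4.12×10⁻⁵ × 1.35×10³ = 1.78×10⁻²⁰ A²
I_n = √(1.78×10⁻²⁰) = 1.33×10⁻¹⁰ A = 133 pA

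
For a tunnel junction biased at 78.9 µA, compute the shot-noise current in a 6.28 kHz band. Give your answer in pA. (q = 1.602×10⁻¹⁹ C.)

I_n = √(2qI·B)
2qI·B = 2 × 1.602×10⁻¹⁹ × 7.89×10⁻⁵ × 6.28×10³ = 1.59×10⁻¹⁹ A²
I_n = √(1.59×10⁻¹⁹) = 3.98×10⁻¹⁰ A = 398 pA

398 pA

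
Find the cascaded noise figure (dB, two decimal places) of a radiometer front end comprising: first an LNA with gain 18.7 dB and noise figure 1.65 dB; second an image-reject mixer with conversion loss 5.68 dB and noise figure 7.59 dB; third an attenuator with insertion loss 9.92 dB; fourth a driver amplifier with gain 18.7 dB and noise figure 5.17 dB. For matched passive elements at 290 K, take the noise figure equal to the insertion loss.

Convert to linear (a loss of L dB is a gain of −L dB): F_i = 10^(NF_i/10), G_i = 10^(G_i,dB/10)
  Stage 1: F_1 = 10^(1.65/10) = 1.462, G_1 = 10^(18.7/10) = 74.13
  Stage 2: F_2 = 10^(7.59/10) = 5.741, G_2 = 10^(−5.68/10) = 0.2704
  Stage 3: F_3 = 10^(9.92/10) = 9.817, G_3 = 10^(−9.92/10) = 0.1019
  Stage 4: F_4 = 10^(5.17/10) = 3.289, G_4 = 10^(18.7/10) = 74.13
Friis cascade:
  F = 1.462 + (5.741 − 1)/74.13 + (9.817 − 1)/20.04 + (3.289 − 1)/2.042 = 3.087
NF = 10 log₁₀(3.087) = 4.90 dB

4.90 dB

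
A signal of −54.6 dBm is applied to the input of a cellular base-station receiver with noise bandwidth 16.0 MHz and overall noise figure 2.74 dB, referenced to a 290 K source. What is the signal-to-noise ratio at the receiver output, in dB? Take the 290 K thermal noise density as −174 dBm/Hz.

Noise floor: N = −174 + 10 log₁₀(B) + NF
10 log₁₀(1.60×10⁷) = 72.04 dB
N = −174 + 72.04 + 2.74 = −99.22 dBm
SNR = P_sig − N = −54.6 − (−99.22) = 44.62 dB → 44.6 dB

44.6 dB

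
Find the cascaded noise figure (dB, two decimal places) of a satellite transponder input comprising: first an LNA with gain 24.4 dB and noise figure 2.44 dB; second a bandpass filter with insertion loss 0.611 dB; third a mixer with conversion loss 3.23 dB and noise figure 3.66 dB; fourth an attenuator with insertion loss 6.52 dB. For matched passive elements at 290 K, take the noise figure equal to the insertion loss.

Convert to linear (a loss of L dB is a gain of −L dB): F_i = 10^(NF_i/10), G_i = 10^(G_i,dB/10)
  Stage 1: F_1 = 10^(2.44/10) = 1.754, G_1 = 10^(24.4/10) = 275.4
  Stage 2: F_2 = 10^(0.611/10) = 1.151, G_2 = 10^(−0.611/10) = 0.8688
  Stage 3: F_3 = 10^(3.66/10) = 2.323, G_3 = 10^(−3.23/10) = 0.4753
  Stage 4: F_4 = 10^(6.52/10) = 4.487, G_4 = 10^(−6.52/10) = 0.2228
Friis cascade:
  F = 1.754 + (1.151 − 1)/275.4 + (2.323 − 1)/239.3 + (4.487 − 1)/113.7 = 1.791
NF = 10 log₁₀(1.791) = 2.53 dB

2.53 dB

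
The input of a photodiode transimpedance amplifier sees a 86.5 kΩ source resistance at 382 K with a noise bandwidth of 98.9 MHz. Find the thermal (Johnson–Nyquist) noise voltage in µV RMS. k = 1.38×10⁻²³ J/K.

425 µV

V_n = √(4kTRB)
4kTRB = 4 × 1.38×10⁻²³ × 382 × 8.65×10⁴ × 9.89×10⁷ = 1.80×10⁻⁷ V²
V_n = √(1.80×10⁻⁷) = 4.25×10⁻⁴ V = 425 µV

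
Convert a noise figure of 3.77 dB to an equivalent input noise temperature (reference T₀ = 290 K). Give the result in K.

F = 10^(3.77/10) = 2.38232
T_e = (F − 1)·T₀ = (2.38232 − 1) × 290 = 401 K

401 K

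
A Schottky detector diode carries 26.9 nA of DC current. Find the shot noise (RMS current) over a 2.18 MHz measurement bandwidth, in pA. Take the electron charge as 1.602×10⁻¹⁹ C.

137 pA

I_n = √(2qI·B)
2qI·B = 2 × 1.602×10⁻¹⁹ × 2.69×10⁻⁸ × 2.18×10⁶ = 1.88×10⁻²⁰ A²
I_n = √(1.88×10⁻²⁰) = 1.37×10⁻¹⁰ A = 137 pA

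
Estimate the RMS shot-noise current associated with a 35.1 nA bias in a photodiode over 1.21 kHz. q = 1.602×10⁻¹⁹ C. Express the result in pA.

3.69 pA

I_n = √(2qI·B)
2qI·B = 2 × 1.602×10⁻¹⁹ × 3.51×10⁻⁸ × 1.21×10³ = 1.36×10⁻²³ A²
I_n = √(1.36×10⁻²³) = 3.69×10⁻¹² A = 3.69 pA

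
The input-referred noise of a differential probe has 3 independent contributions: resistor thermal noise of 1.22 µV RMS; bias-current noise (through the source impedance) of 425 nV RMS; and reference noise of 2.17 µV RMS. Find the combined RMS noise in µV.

2.53 µV

Uncorrelated sources add in power (mean-square): V_tot = √(ΣV_i²)
V_tot = √[(1.22×10⁻⁶)² + (4.25×10⁻⁷)² + (2.17×10⁻⁶)²] = 2.53×10⁻⁶ V = 2.53 µV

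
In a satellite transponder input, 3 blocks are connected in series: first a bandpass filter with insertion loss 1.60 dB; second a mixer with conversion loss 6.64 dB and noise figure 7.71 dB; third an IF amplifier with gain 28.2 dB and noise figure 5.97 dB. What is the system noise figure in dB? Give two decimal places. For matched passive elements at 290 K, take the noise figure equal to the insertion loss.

Convert to linear (a loss of L dB is a gain of −L dB): F_i = 10^(NF_i/10), G_i = 10^(G_i,dB/10)
  Stage 1: F_1 = 10^(1.60/10) = 1.445, G_1 = 10^(−1.60/10) = 0.6918
  Stage 2: F_2 = 10^(7.71/10) = 5.902, G_2 = 10^(−6.64/10) = 0.2168
  Stage 3: F_3 = 10^(5.97/10) = 3.954, G_3 = 10^(28.2/10) = 660.7
Friis cascade:
  F = 1.445 + (5.902 − 1)/0.6918 + (3.954 − 1)/0.1500 = 28.23
NF = 10 log₁₀(28.23) = 14.51 dB

14.51 dB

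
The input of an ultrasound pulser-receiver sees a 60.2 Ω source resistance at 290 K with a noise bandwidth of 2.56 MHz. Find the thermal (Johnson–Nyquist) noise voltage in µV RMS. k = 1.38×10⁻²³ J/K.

1.57 µV

V_n = √(4kTRB)
4kTRB = 4 × 1.38×10⁻²³ × 290 × 6.02×10¹ × 2.56×10⁶ = 2.47×10⁻¹² V²
V_n = √(2.47×10⁻¹²) = 1.57×10⁻⁶ V = 1.57 µV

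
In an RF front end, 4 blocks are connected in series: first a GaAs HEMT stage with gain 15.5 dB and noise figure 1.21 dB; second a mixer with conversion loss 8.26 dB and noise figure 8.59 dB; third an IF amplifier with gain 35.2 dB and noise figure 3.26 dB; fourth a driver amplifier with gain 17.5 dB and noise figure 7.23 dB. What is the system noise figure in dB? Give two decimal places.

Convert to linear (a loss of L dB is a gain of −L dB): F_i = 10^(NF_i/10), G_i = 10^(G_i,dB/10)
  Stage 1: F_1 = 10^(1.21/10) = 1.321, G_1 = 10^(15.5/10) = 35.48
  Stage 2: F_2 = 10^(8.59/10) = 7.228, G_2 = 10^(−8.26/10) = 0.1493
  Stage 3: F_3 = 10^(3.26/10) = 2.118, G_3 = 10^(35.2/10) = 3311
  Stage 4: F_4 = 10^(7.23/10) = 5.284, G_4 = 10^(17.5/10) = 56.23
Friis cascade:
  F = 1.321 + (7.228 − 1)/35.48 + (2.118 − 1)/5.297 + (5.284 − 1)/1.754×10⁴ = 1.708
NF = 10 log₁₀(1.708) = 2.33 dB

2.33 dB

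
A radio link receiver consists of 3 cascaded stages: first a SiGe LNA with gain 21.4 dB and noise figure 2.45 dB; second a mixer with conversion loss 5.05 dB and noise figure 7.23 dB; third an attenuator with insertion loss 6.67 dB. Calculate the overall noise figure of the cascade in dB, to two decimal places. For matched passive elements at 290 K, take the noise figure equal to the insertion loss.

Convert to linear (a loss of L dB is a gain of −L dB): F_i = 10^(NF_i/10), G_i = 10^(G_i,dB/10)
  Stage 1: F_1 = 10^(2.45/10) = 1.758, G_1 = 10^(21.4/10) = 138.0
  Stage 2: F_2 = 10^(7.23/10) = 5.284, G_2 = 10^(−5.05/10) = 0.3126
  Stage 3: F_3 = 10^(6.67/10) = 4.645, G_3 = 10^(−6.67/10) = 0.2153
Friis cascade:
  F = 1.758 + (5.284 − 1)/138.0 + (4.645 − 1)/43.15 = 1.873
NF = 10 log₁₀(1.873) = 2.73 dB

2.73 dB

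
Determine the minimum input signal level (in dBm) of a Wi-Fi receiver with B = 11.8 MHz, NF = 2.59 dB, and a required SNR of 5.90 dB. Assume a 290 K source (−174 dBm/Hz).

−94.8 dBm

Sensitivity = −174 + 10 log₁₀(B) + NF + SNR_min
= −174 + 70.72 + 2.59 + 5.90
= −94.79 dBm → −94.8 dBm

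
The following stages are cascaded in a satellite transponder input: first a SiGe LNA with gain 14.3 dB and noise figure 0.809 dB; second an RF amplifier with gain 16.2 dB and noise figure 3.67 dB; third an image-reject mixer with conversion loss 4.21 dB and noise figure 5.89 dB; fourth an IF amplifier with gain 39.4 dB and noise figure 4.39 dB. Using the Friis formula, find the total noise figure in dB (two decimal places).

Convert to linear (a loss of L dB is a gain of −L dB): F_i = 10^(NF_i/10), G_i = 10^(G_i,dB/10)
  Stage 1: F_1 = 10^(0.809/10) = 1.205, G_1 = 10^(14.3/10) = 26.92
  Stage 2: F_2 = 10^(3.67/10) = 2.328, G_2 = 10^(16.2/10) = 41.69
  Stage 3: F_3 = 10^(5.89/10) = 3.882, G_3 = 10^(−4.21/10) = 0.3793
  Stage 4: F_4 = 10^(4.39/10) = 2.748, G_4 = 10^(39.4/10) = 8710
Friis cascade:
  F = 1.205 + (2.328 − 1)/26.92 + (3.882 − 1)/1122 + (2.748 − 1)/425.6 = 1.261
NF = 10 log₁₀(1.261) = 1.01 dB

1.01 dB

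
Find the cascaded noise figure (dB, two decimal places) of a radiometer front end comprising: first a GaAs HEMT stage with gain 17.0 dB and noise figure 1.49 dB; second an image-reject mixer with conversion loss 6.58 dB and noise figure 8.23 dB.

1.82 dB

Convert to linear (a loss of L dB is a gain of −L dB): F_i = 10^(NF_i/10), G_i = 10^(G_i,dB/10)
  Stage 1: F_1 = 10^(1.49/10) = 1.409, G_1 = 10^(17.0/10) = 50.12
  Stage 2: F_2 = 10^(8.23/10) = 6.653, G_2 = 10^(−6.58/10) = 0.2198
Friis cascade:
  F = 1.409 + (6.653 − 1)/50.12 = 1.522
NF = 10 log₁₀(1.522) = 1.82 dB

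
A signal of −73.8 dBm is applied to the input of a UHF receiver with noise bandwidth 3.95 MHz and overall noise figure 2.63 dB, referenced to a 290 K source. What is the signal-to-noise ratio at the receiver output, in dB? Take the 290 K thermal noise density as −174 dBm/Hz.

31.6 dB

Noise floor: N = −174 + 10 log₁₀(B) + NF
10 log₁₀(3.95×10⁶) = 65.97 dB
N = −174 + 65.97 + 2.63 = −105.40 dBm
SNR = P_sig − N = −73.8 − (−105.40) = 31.60 dB → 31.6 dB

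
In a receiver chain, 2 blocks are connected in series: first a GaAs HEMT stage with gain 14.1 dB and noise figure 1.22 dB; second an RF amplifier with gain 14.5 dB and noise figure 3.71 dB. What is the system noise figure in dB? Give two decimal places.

Convert to linear (a loss of L dB is a gain of −L dB): F_i = 10^(NF_i/10), G_i = 10^(G_i,dB/10)
  Stage 1: F_1 = 10^(1.22/10) = 1.324, G_1 = 10^(14.1/10) = 25.70
  Stage 2: F_2 = 10^(3.71/10) = 2.350, G_2 = 10^(14.5/10) = 28.18
Friis cascade:
  F = 1.324 + (2.350 − 1)/25.70 = 1.377
NF = 10 log₁₀(1.377) = 1.39 dB

1.39 dB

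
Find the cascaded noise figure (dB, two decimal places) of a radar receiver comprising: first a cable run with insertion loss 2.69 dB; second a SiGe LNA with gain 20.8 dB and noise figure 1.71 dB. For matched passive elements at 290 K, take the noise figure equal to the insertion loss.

Convert to linear (a loss of L dB is a gain of −L dB): F_i = 10^(NF_i/10), G_i = 10^(G_i,dB/10)
  Stage 1: F_1 = 10^(2.69/10) = 1.858, G_1 = 10^(−2.69/10) = 0.5383
  Stage 2: F_2 = 10^(1.71/10) = 1.483, G_2 = 10^(20.8/10) = 120.2
Friis cascade:
  F = 1.858 + (1.483 − 1)/0.5383 = 2.754
NF = 10 log₁₀(2.754) = 4.40 dB

4.40 dB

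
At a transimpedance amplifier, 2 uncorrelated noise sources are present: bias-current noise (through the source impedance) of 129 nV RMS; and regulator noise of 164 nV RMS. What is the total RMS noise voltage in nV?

Uncorrelated sources add in power (mean-square): V_tot = √(ΣV_i²)
V_tot = √[(1.29×10⁻⁷)² + (1.64×10⁻⁷)²] = 2.09×10⁻⁷ V = 209 nV

209 nV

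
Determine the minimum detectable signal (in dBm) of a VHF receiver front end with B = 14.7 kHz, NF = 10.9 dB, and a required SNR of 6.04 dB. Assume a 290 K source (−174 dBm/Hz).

−115.4 dBm

Sensitivity = −174 + 10 log₁₀(B) + NF + SNR_min
= −174 + 41.67 + 10.9 + 6.04
= −115.39 dBm → −115.4 dBm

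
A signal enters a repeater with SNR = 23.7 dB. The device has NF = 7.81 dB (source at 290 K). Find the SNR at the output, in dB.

15.89 dB

By definition F = SNR_in/SNR_out, so in dB: SNR_out = SNR_in − NF
SNR_out = 23.7 − 7.81 = 15.89 dB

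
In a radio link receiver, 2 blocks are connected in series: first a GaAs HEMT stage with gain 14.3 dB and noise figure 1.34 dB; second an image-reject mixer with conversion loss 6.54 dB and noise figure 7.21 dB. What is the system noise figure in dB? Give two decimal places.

Convert to linear (a loss of L dB is a gain of −L dB): F_i = 10^(NF_i/10), G_i = 10^(G_i,dB/10)
  Stage 1: F_1 = 10^(1.34/10) = 1.361, G_1 = 10^(14.3/10) = 26.92
  Stage 2: F_2 = 10^(7.21/10) = 5.260, G_2 = 10^(−6.54/10) = 0.2218
Friis cascade:
  F = 1.361 + (5.260 − 1)/26.92 = 1.520
NF = 10 log₁₀(1.520) = 1.82 dB

1.82 dB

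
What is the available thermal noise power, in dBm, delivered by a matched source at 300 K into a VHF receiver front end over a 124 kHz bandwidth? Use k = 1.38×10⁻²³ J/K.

P_n = kTB = 1.38×10⁻²³ × 300 × 1.24×10⁵ = 5.13×10⁻¹⁶ W
In dBm: 10 log₁₀(5.13×10⁻¹⁶ / 10⁻³) = −122.9 dBm

−122.9 dBm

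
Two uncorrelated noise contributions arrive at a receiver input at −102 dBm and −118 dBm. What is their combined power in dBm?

Convert to linear, add, convert back:
P₁ = 6.31×10⁻¹⁴ W, P₂ = 1.58×10⁻¹⁵ W
P_tot = 6.47×10⁻¹⁴ W → 10 log₁₀(P_tot / 10⁻³) = −101.9 dBm

−101.9 dBm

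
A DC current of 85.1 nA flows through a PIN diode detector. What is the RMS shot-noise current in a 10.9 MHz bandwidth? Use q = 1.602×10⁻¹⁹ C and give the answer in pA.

545 pA

I_n = √(2qI·B)
2qI·B = 2 × 1.602×10⁻¹⁹ × 8.51×10⁻⁸ × 1.09×10⁷ = 2.97×10⁻¹⁹ A²
I_n = √(2.97×10⁻¹⁹) = 5.45×10⁻¹⁰ A = 545 pA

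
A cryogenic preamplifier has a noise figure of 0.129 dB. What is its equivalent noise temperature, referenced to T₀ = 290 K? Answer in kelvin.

8.74 K

F = 10^(0.129/10) = 1.03015
T_e = (F − 1)·T₀ = (1.03015 − 1) × 290 = 8.74 K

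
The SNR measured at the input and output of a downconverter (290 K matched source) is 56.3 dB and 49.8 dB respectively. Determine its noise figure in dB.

6.5 dB

NF (dB) = SNR_in(dB) − SNR_out(dB) when the source is at T₀
NF = 56.3 − 49.8 = 6.5 dB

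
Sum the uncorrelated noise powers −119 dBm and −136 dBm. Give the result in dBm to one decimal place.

−118.9 dBm

Convert to linear, add, convert back:
P₁ = 1.26×10⁻¹⁵ W, P₂ = 2.51×10⁻¹⁷ W
P_tot = 1.28×10⁻¹⁵ W → 10 log₁₀(P_tot / 10⁻³) = −118.9 dBm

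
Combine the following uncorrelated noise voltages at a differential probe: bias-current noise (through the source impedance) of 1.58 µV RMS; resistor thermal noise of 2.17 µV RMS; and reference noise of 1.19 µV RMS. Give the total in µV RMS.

2.94 µV

Uncorrelated sources add in power (mean-square): V_tot = √(ΣV_i²)
V_tot = √[(1.58×10⁻⁶)² + (2.17×10⁻⁶)² + (1.19×10⁻⁶)²] = 2.94×10⁻⁶ V = 2.94 µV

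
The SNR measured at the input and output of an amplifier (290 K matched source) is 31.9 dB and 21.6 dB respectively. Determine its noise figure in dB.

NF (dB) = SNR_in(dB) − SNR_out(dB) when the source is at T₀
NF = 31.9 − 21.6 = 10.3 dB

10.3 dB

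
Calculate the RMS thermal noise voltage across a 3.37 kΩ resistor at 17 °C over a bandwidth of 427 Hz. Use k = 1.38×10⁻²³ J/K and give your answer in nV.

T = 17 °C + 273.15 = 290.15 K
V_n = √(4kTRB)
4kTRB = 4 × 1.38×10⁻²³ × 290.15 × 3.37×10³ × 4.27×10² = 2.30×10⁻¹⁴ V²
V_n = √(2.30×10⁻¹⁴) = 1.52×10⁻⁷ V = 152 nV

152 nV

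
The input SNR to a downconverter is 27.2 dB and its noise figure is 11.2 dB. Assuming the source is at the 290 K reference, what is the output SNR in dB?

By definition F = SNR_in/SNR_out, so in dB: SNR_out = SNR_in − NF
SNR_out = 27.2 − 11.2 = 16.0 dB

16.0 dB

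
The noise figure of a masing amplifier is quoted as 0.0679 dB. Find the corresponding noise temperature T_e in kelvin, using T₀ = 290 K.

4.57 K

F = 10^(0.0679/10) = 1.01576
T_e = (F − 1)·T₀ = (1.01576 − 1) × 290 = 4.57 K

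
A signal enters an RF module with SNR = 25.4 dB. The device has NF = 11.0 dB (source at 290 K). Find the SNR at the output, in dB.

By definition F = SNR_in/SNR_out, so in dB: SNR_out = SNR_in − NF
SNR_out = 25.4 − 11.0 = 14.4 dB

14.4 dB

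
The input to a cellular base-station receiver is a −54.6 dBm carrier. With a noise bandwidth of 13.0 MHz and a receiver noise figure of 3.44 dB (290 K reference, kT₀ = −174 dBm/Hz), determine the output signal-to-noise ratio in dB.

44.8 dB

Noise floor: N = −174 + 10 log₁₀(B) + NF
10 log₁₀(1.30×10⁷) = 71.14 dB
N = −174 + 71.14 + 3.44 = −99.42 dBm
SNR = P_sig − N = −54.6 − (−99.42) = 44.82 dB → 44.8 dB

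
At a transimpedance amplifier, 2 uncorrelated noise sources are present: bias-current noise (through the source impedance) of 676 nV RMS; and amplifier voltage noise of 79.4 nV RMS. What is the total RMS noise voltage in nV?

681 nV

Uncorrelated sources add in power (mean-square): V_tot = √(ΣV_i²)
V_tot = √[(6.76×10⁻⁷)² + (7.94×10⁻⁸)²] = 6.81×10⁻⁷ V = 681 nV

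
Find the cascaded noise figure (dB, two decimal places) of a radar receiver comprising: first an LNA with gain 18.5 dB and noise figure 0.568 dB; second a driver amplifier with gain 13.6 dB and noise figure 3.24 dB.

0.63 dB

Convert to linear (a loss of L dB is a gain of −L dB): F_i = 10^(NF_i/10), G_i = 10^(G_i,dB/10)
  Stage 1: F_1 = 10^(0.568/10) = 1.140, G_1 = 10^(18.5/10) = 70.79
  Stage 2: F_2 = 10^(3.24/10) = 2.109, G_2 = 10^(13.6/10) = 22.91
Friis cascade:
  F = 1.140 + (2.109 − 1)/70.79 = 1.155
NF = 10 log₁₀(1.155) = 0.63 dB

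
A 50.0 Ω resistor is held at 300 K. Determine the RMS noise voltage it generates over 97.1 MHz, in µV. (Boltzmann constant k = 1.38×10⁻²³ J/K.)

8.97 µV

V_n = √(4kTRB)
4kTRB = 4 × 1.38×10⁻²³ × 300 × 5.00×10¹ × 9.71×10⁷ = 8.04×10⁻¹¹ V²
V_n = √(8.04×10⁻¹¹) = 8.97×10⁻⁶ V = 8.97 µV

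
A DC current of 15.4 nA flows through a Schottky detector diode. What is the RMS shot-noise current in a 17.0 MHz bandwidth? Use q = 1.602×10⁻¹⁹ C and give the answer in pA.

290 pA

I_n = √(2qI·B)
2qI·B = 2 × 1.602×10⁻¹⁹ × 1.54×10⁻⁸ × 1.70×10⁷ = 8.39×10⁻²⁰ A²
I_n = √(8.39×10⁻²⁰) = 2.90×10⁻¹⁰ A = 290 pA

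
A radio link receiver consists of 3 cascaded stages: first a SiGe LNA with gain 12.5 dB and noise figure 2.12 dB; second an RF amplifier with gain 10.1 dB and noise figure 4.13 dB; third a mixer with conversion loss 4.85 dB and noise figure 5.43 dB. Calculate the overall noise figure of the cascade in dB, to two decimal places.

Convert to linear (a loss of L dB is a gain of −L dB): F_i = 10^(NF_i/10), G_i = 10^(G_i,dB/10)
  Stage 1: F_1 = 10^(2.12/10) = 1.629, G_1 = 10^(12.5/10) = 17.78
  Stage 2: F_2 = 10^(4.13/10) = 2.588, G_2 = 10^(10.1/10) = 10.23
  Stage 3: F_3 = 10^(5.43/10) = 3.491, G_3 = 10^(−4.85/10) = 0.3273
Friis cascade:
  F = 1.629 + (2.588 − 1)/17.78 + (3.491 − 1)/182.0 = 1.732
NF = 10 log₁₀(1.732) = 2.39 dB

2.39 dB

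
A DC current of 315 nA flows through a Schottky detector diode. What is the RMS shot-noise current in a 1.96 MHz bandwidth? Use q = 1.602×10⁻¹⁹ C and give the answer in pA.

I_n = √(2qI·B)
2qI·B = 2 × 1.602×10⁻¹⁹ × 3.15×10⁻⁷ × 1.96×10⁶ = 1.98×10⁻¹⁹ A²
I_n = √(1.98×10⁻¹⁹) = 4.45×10⁻¹⁰ A = 445 pA

445 pA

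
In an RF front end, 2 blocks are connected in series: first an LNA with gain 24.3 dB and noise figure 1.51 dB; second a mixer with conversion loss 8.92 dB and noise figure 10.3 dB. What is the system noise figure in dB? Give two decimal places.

Convert to linear (a loss of L dB is a gain of −L dB): F_i = 10^(NF_i/10), G_i = 10^(G_i,dB/10)
  Stage 1: F_1 = 10^(1.51/10) = 1.416, G_1 = 10^(24.3/10) = 269.2
  Stage 2: F_2 = 10^(10.3/10) = 10.72, G_2 = 10^(−8.92/10) = 0.1282
Friis cascade:
  F = 1.416 + (10.72 − 1)/269.2 = 1.452
NF = 10 log₁₀(1.452) = 1.62 dB

1.62 dB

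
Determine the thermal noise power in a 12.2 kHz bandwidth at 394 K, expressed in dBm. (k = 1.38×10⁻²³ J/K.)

−131.8 dBm

P_n = kTB = 1.38×10⁻²³ × 394 × 1.22×10⁴ = 6.63×10⁻¹⁷ W
In dBm: 10 log₁₀(6.63×10⁻¹⁷ / 10⁻³) = −131.8 dBm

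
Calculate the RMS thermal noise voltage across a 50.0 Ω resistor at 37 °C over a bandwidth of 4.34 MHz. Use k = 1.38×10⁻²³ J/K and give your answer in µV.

1.93 µV

T = 37 °C + 273.15 = 310.15 K
V_n = √(4kTRB)
4kTRB = 4 × 1.38×10⁻²³ × 310.15 × 5.00×10¹ × 4.34×10⁶ = 3.72×10⁻¹² V²
V_n = √(3.72×10⁻¹²) = 1.93×10⁻⁶ V = 1.93 µV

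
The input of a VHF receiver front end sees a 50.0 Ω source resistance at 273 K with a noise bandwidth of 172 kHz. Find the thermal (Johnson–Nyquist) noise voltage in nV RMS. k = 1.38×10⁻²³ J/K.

V_n = √(4kTRB)
4kTRB = 4 × 1.38×10⁻²³ × 273 × 5.00×10¹ × 1.72×10⁵ = 1.30×10⁻¹³ V²
V_n = √(1.30×10⁻¹³) = 3.60×10⁻⁷ V = 360 nV

360 nV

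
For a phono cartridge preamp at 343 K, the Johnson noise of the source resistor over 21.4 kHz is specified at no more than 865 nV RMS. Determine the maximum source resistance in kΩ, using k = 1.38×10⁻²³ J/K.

Johnson–Nyquist: V_n = √(4kTRB) ⇒ R = V_n² / (4kTB)
4kTB = 4 × 1.38×10⁻²³ × 343 × 2.14×10⁴ = 4.05×10⁻¹⁶
R = (8.65×10⁻⁷)² / 4.05×10⁻¹⁶ = 1.85×10³ Ω = 1.85 kΩ

1.85 kΩ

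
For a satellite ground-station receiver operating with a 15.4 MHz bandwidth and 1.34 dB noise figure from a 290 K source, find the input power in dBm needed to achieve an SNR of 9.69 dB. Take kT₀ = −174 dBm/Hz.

−91.1 dBm

Sensitivity = −174 + 10 log₁₀(B) + NF + SNR_min
= −174 + 71.88 + 1.34 + 9.69
= −91.09 dBm → −91.1 dBm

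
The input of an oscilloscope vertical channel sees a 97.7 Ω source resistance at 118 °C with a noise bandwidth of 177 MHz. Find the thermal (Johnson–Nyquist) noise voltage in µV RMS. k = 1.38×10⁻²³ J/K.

T = 118 °C + 273.15 = 391.15 K
V_n = √(4kTRB)
4kTRB = 4 × 1.38×10⁻²³ × 391.15 × 9.77×10¹ × 1.77×10⁸ = 3.73×10⁻¹⁰ V²
V_n = √(3.73×10⁻¹⁰) = 1.93×10⁻⁵ V = 19.3 µV

19.3 µV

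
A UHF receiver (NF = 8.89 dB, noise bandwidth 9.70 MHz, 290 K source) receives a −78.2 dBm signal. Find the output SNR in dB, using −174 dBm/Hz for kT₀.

17.0 dB

Noise floor: N = −174 + 10 log₁₀(B) + NF
10 log₁₀(9.70×10⁶) = 69.87 dB
N = −174 + 69.87 + 8.89 = −95.24 dBm
SNR = P_sig − N = −78.2 − (−95.24) = 17.04 dB → 17.0 dB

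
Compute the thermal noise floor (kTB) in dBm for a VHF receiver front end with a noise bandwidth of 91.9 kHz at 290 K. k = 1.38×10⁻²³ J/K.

P_n = kTB = 1.38×10⁻²³ × 290 × 9.19×10⁴ = 3.68×10⁻¹⁶ W
In dBm: 10 log₁₀(3.68×10⁻¹⁶ / 10⁻³) = −124.3 dBm

−124.3 dBm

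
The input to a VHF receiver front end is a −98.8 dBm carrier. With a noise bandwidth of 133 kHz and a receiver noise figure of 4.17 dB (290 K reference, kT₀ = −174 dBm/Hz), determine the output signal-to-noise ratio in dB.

Noise floor: N = −174 + 10 log₁₀(B) + NF
10 log₁₀(1.33×10⁵) = 51.24 dB
N = −174 + 51.24 + 4.17 = −118.59 dBm
SNR = P_sig − N = −98.8 − (−118.59) = 19.79 dB → 19.8 dB

19.8 dB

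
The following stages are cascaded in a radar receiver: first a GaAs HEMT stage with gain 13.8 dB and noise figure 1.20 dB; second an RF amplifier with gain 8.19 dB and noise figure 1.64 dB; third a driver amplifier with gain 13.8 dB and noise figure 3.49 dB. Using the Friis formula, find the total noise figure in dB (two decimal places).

1.29 dB

Convert to linear (a loss of L dB is a gain of −L dB): F_i = 10^(NF_i/10), G_i = 10^(G_i,dB/10)
  Stage 1: F_1 = 10^(1.20/10) = 1.318, G_1 = 10^(13.8/10) = 23.99
  Stage 2: F_2 = 10^(1.64/10) = 1.459, G_2 = 10^(8.19/10) = 6.592
  Stage 3: F_3 = 10^(3.49/10) = 2.234, G_3 = 10^(13.8/10) = 23.99
Friis cascade:
  F = 1.318 + (1.459 − 1)/23.99 + (2.234 − 1)/158.1 = 1.345
NF = 10 log₁₀(1.345) = 1.29 dB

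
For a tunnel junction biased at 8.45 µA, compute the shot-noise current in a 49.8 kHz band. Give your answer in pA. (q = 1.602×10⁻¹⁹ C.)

367 pA

I_n = √(2qI·B)
2qI·B = 2 × 1.602×10⁻¹⁹ × 8.45×10⁻⁶ × 4.98×10⁴ = 1.35×10⁻¹⁹ A²
I_n = √(1.35×10⁻¹⁹) = 3.67×10⁻¹⁰ A = 367 pA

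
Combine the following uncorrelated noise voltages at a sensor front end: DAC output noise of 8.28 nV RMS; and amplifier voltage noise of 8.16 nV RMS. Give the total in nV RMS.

11.6 nV

Uncorrelated sources add in power (mean-square): V_tot = √(ΣV_i²)
V_tot = √[(8.28×10⁻⁹)² + (8.16×10⁻⁹)²] = 1.16×10⁻⁸ V = 11.6 nV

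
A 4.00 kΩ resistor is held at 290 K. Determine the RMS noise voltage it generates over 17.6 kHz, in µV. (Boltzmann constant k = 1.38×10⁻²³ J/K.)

V_n = √(4kTRB)
4kTRB = 4 × 1.38×10⁻²³ × 290 × 4.00×10³ × 1.76×10⁴ = 1.13×10⁻¹² V²
V_n = √(1.13×10⁻¹²) = 1.06×10⁻⁶ V = 1.06 µV

1.06 µV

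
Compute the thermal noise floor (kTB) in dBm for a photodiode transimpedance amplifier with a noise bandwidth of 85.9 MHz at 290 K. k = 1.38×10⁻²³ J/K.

P_n = kTB = 1.38×10⁻²³ × 290 × 8.59×10⁷ = 3.44×10⁻¹³ W
In dBm: 10 log₁₀(3.44×10⁻¹³ / 10⁻³) = −94.6 dBm

−94.6 dBm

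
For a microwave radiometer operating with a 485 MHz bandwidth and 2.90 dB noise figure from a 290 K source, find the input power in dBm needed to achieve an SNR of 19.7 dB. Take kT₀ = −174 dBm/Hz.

Sensitivity = −174 + 10 log₁₀(B) + NF + SNR_min
= −174 + 86.86 + 2.90 + 19.7
= −64.54 dBm → −64.5 dBm

−64.5 dBm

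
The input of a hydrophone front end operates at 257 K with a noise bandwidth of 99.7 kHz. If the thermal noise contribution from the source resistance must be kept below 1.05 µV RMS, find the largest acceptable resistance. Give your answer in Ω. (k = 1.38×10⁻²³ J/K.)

779 Ω

Johnson–Nyquist: V_n = √(4kTRB) ⇒ R = V_n² / (4kTB)
4kTB = 4 × 1.38×10⁻²³ × 257 × 9.97×10⁴ = 1.41×10⁻¹⁵
R = (1.05×10⁻⁶)² / 1.41×10⁻¹⁵ = 7.79×10² Ω = 779 Ω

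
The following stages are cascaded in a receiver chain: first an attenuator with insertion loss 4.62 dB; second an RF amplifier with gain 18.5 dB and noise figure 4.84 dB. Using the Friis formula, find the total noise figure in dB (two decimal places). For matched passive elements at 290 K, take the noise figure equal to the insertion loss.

Convert to linear (a loss of L dB is a gain of −L dB): F_i = 10^(NF_i/10), G_i = 10^(G_i,dB/10)
  Stage 1: F_1 = 10^(4.62/10) = 2.897, G_1 = 10^(−4.62/10) = 0.3451
  Stage 2: F_2 = 10^(4.84/10) = 3.048, G_2 = 10^(18.5/10) = 70.79
Friis cascade:
  F = 2.897 + (3.048 − 1)/0.3451 = 8.831
NF = 10 log₁₀(8.831) = 9.46 dB

9.46 dB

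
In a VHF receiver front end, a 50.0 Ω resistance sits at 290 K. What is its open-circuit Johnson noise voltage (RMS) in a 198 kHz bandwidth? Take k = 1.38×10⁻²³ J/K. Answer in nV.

V_n = √(4kTRB)
4kTRB = 4 × 1.38×10⁻²³ × 290 × 5.00×10¹ × 1.98×10⁵ = 1.58×10⁻¹³ V²
V_n = √(1.58×10⁻¹³) = 3.98×10⁻⁷ V = 398 nV

398 nV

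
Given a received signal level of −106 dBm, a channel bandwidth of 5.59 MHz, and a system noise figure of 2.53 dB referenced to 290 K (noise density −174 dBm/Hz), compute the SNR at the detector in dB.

Noise floor: N = −174 + 10 log₁₀(B) + NF
10 log₁₀(5.59×10⁶) = 67.47 dB
N = −174 + 67.47 + 2.53 = −104.00 dBm
SNR = P_sig − N = −106 − (−104.00) = −2.00 dB → −2.0 dB

−2.0 dB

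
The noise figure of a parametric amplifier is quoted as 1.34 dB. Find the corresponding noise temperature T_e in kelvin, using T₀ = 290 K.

F = 10^(1.34/10) = 1.36144
T_e = (F − 1)·T₀ = (1.36144 − 1) × 290 = 105 K

105 K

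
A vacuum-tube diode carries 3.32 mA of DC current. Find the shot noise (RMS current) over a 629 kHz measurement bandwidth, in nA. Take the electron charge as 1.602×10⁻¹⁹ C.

I_n = √(2qI·B)
2qI·B = 2 × 1.602×10⁻¹⁹ × 3.32×10⁻³ × 6.29×10⁵ = 6.69×10⁻¹⁶ A²
I_n = √(6.69×10⁻¹⁶) = 2.59×10⁻⁸ A = 25.9 nA

25.9 nA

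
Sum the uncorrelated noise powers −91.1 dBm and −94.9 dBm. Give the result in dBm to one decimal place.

Convert to linear, add, convert back:
P₁ = 7.76×10⁻¹³ W, P₂ = 3.24×10⁻¹³ W
P_tot = 1.10×10⁻¹² W → 10 log₁₀(P_tot / 10⁻³) = −89.6 dBm

−89.6 dBm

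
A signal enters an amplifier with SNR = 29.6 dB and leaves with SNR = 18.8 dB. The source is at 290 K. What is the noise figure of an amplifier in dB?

10.8 dB

NF (dB) = SNR_in(dB) − SNR_out(dB) when the source is at T₀
NF = 29.6 − 18.8 = 10.8 dB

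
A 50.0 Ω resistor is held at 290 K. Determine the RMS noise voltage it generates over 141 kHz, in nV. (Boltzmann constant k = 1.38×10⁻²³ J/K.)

336 nV

V_n = √(4kTRB)
4kTRB = 4 × 1.38×10⁻²³ × 290 × 5.00×10¹ × 1.41×10⁵ = 1.13×10⁻¹³ V²
V_n = √(1.13×10⁻¹³) = 3.36×10⁻⁷ V = 336 nV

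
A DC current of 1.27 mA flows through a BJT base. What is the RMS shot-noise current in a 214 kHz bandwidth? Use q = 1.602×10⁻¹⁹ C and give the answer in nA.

9.33 nA

I_n = √(2qI·B)
2qI·B = 2 × 1.602×10⁻¹⁹ × 1.27×10⁻³ × 2.14×10⁵ = 8.71×10⁻¹⁷ A²
I_n = √(8.71×10⁻¹⁷) = 9.33×10⁻⁹ A = 9.33 nA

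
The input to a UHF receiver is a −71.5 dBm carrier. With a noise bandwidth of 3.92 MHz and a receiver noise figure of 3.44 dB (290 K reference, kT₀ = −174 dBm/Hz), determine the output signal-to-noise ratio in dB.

33.1 dB

Noise floor: N = −174 + 10 log₁₀(B) + NF
10 log₁₀(3.92×10⁶) = 65.93 dB
N = −174 + 65.93 + 3.44 = −104.63 dBm
SNR = P_sig − N = −71.5 − (−104.63) = 33.13 dB → 33.1 dB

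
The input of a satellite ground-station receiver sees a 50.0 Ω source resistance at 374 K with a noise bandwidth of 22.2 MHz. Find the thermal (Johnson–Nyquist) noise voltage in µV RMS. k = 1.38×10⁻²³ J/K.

V_n = √(4kTRB)
4kTRB = 4 × 1.38×10⁻²³ × 374 × 5.00×10¹ × 2.22×10⁷ = 2.29×10⁻¹¹ V²
V_n = √(2.29×10⁻¹¹) = 4.79×10⁻⁶ V = 4.79 µV

4.79 µV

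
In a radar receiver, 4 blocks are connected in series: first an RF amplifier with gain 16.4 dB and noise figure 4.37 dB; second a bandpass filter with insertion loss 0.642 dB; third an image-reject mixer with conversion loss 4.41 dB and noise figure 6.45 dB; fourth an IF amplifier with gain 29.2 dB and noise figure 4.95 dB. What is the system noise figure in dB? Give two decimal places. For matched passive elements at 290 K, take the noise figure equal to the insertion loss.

Convert to linear (a loss of L dB is a gain of −L dB): F_i = 10^(NF_i/10), G_i = 10^(G_i,dB/10)
  Stage 1: F_1 = 10^(4.37/10) = 2.735, G_1 = 10^(16.4/10) = 43.65
  Stage 2: F_2 = 10^(0.642/10) = 1.159, G_2 = 10^(−0.642/10) = 0.8626
  Stage 3: F_3 = 10^(6.45/10) = 4.416, G_3 = 10^(−4.41/10) = 0.3622
  Stage 4: F_4 = 10^(4.95/10) = 3.126, G_4 = 10^(29.2/10) = 831.8
Friis cascade:
  F = 2.735 + (1.159 − 1)/43.65 + (4.416 − 1)/37.65 + (3.126 − 1)/13.64 = 2.986
NF = 10 log₁₀(2.986) = 4.75 dB

4.75 dB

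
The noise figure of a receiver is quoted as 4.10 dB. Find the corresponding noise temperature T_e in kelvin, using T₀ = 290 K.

F = 10^(4.10/10) = 2.5704
T_e = (F − 1)·T₀ = (2.5704 − 1) × 290 = 455 K

455 K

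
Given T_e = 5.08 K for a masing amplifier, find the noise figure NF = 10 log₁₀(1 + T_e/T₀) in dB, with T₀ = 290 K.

F = 1 + T_e/T₀ = 1 + 5.08/290 = 1.01752
NF = 10 log₁₀(1.01752) = 0.075 dB

0.075 dB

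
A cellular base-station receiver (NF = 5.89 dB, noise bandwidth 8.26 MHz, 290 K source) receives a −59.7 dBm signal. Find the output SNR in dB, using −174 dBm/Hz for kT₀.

39.2 dB

Noise floor: N = −174 + 10 log₁₀(B) + NF
10 log₁₀(8.26×10⁶) = 69.17 dB
N = −174 + 69.17 + 5.89 = −98.94 dBm
SNR = P_sig − N = −59.7 − (−98.94) = 39.24 dB → 39.2 dB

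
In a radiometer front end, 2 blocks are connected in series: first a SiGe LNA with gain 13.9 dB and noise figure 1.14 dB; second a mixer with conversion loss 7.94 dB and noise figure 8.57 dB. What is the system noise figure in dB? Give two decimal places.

1.91 dB

Convert to linear (a loss of L dB is a gain of −L dB): F_i = 10^(NF_i/10), G_i = 10^(G_i,dB/10)
  Stage 1: F_1 = 10^(1.14/10) = 1.300, G_1 = 10^(13.9/10) = 24.55
  Stage 2: F_2 = 10^(8.57/10) = 7.194, G_2 = 10^(−7.94/10) = 0.1607
Friis cascade:
  F = 1.300 + (7.194 − 1)/24.55 = 1.553
NF = 10 log₁₀(1.553) = 1.91 dB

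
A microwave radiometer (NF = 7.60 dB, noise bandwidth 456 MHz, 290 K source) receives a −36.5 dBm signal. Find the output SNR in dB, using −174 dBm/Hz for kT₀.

43.3 dB

Noise floor: N = −174 + 10 log₁₀(B) + NF
10 log₁₀(4.56×10⁸) = 86.59 dB
N = −174 + 86.59 + 7.60 = −79.81 dBm
SNR = P_sig − N = −36.5 − (−79.81) = 43.31 dB → 43.3 dB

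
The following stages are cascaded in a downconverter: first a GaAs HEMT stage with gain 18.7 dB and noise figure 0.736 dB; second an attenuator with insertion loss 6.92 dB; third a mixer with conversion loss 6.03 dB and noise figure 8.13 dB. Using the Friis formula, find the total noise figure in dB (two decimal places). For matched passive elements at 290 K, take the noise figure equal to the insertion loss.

Convert to linear (a loss of L dB is a gain of −L dB): F_i = 10^(NF_i/10), G_i = 10^(G_i,dB/10)
  Stage 1: F_1 = 10^(0.736/10) = 1.185, G_1 = 10^(18.7/10) = 74.13
  Stage 2: F_2 = 10^(6.92/10) = 4.920, G_2 = 10^(−6.92/10) = 0.2032
  Stage 3: F_3 = 10^(8.13/10) = 6.501, G_3 = 10^(−6.03/10) = 0.2495
Friis cascade:
  F = 1.185 + (4.920 − 1)/74.13 + (6.501 − 1)/15.07 = 1.603
NF = 10 log₁₀(1.603) = 2.05 dB

2.05 dB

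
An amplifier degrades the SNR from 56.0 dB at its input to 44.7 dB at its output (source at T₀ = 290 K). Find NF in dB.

NF (dB) = SNR_in(dB) − SNR_out(dB) when the source is at T₀
NF = 56.0 − 44.7 = 11.3 dB

11.3 dB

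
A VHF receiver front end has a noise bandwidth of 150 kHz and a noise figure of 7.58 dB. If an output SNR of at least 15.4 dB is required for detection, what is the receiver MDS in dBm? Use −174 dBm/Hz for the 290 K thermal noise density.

−99.3 dBm

Sensitivity = −174 + 10 log₁₀(B) + NF + SNR_min
= −174 + 51.76 + 7.58 + 15.4
= −99.26 dBm → −99.3 dBm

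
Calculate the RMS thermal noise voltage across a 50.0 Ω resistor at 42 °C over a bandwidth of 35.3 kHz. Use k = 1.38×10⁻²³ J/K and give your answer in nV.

175 nV

T = 42 °C + 273.15 = 315.15 K
V_n = √(4kTRB)
4kTRB = 4 × 1.38×10⁻²³ × 315.15 × 5.00×10¹ × 3.53×10⁴ = 3.07×10⁻¹⁴ V²
V_n = √(3.07×10⁻¹⁴) = 1.75×10⁻⁷ V = 175 nV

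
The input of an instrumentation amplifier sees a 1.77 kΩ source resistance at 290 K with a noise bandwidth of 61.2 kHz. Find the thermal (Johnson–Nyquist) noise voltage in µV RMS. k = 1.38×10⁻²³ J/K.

V_n = √(4kTRB)
4kTRB = 4 × 1.38×10⁻²³ × 290 × 1.77×10³ × 6.12×10⁴ = 1.73×10⁻¹² V²
V_n = √(1.73×10⁻¹²) = 1.32×10⁻⁶ V = 1.32 µV

1.32 µV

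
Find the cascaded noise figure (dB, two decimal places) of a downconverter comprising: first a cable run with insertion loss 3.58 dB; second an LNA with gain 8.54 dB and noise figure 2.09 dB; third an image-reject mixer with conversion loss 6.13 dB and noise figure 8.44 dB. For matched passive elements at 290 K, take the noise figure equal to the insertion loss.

7.48 dB

Convert to linear (a loss of L dB is a gain of −L dB): F_i = 10^(NF_i/10), G_i = 10^(G_i,dB/10)
  Stage 1: F_1 = 10^(3.58/10) = 2.280, G_1 = 10^(−3.58/10) = 0.4385
  Stage 2: F_2 = 10^(2.09/10) = 1.618, G_2 = 10^(8.54/10) = 7.145
  Stage 3: F_3 = 10^(8.44/10) = 6.982, G_3 = 10^(−6.13/10) = 0.2438
Friis cascade:
  F = 2.280 + (1.618 − 1)/0.4385 + (6.982 − 1)/3.133 = 5.599
NF = 10 log₁₀(5.599) = 7.48 dB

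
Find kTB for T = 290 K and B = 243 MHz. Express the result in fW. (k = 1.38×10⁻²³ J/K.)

972 fW

P_n = kTB = 1.38×10⁻²³ × 290 × 2.43×10⁸ = 9.72×10⁻¹³ W = 972 fW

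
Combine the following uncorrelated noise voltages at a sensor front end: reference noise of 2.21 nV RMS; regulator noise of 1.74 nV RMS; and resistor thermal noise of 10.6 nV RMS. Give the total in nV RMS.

Uncorrelated sources add in power (mean-square): V_tot = √(ΣV_i²)
V_tot = √[(2.21×10⁻⁹)² + (1.74×10⁻⁹)² + (1.06×10⁻⁸)²] = 1.10×10⁻⁸ V = 11.0 nV

11.0 nV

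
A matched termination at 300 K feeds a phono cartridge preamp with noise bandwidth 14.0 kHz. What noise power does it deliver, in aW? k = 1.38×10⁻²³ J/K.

58.0 aW

P_n = kTB = 1.38×10⁻²³ × 300 × 1.40×10⁴ = 5.80×10⁻¹⁷ W = 58.0 aW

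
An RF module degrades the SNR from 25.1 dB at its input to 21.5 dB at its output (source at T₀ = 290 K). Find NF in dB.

NF (dB) = SNR_in(dB) − SNR_out(dB) when the source is at T₀
NF = 25.1 − 21.5 = 3.6 dB

3.6 dB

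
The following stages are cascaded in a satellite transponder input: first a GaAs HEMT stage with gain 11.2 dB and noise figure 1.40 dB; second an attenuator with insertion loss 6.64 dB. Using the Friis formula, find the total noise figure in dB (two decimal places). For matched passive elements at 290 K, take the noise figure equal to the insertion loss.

Convert to linear (a loss of L dB is a gain of −L dB): F_i = 10^(NF_i/10), G_i = 10^(G_i,dB/10)
  Stage 1: F_1 = 10^(1.40/10) = 1.380, G_1 = 10^(11.2/10) = 13.18
  Stage 2: F_2 = 10^(6.64/10) = 4.613, G_2 = 10^(−6.64/10) = 0.2168
Friis cascade:
  F = 1.380 + (4.613 − 1)/13.18 = 1.654
NF = 10 log₁₀(1.654) = 2.19 dB

2.19 dB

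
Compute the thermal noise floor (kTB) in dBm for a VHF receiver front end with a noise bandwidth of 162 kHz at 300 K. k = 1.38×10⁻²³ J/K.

−121.7 dBm

P_n = kTB = 1.38×10⁻²³ × 300 × 1.62×10⁵ = 6.71×10⁻¹⁶ W
In dBm: 10 log₁₀(6.71×10⁻¹⁶ / 10⁻³) = −121.7 dBm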